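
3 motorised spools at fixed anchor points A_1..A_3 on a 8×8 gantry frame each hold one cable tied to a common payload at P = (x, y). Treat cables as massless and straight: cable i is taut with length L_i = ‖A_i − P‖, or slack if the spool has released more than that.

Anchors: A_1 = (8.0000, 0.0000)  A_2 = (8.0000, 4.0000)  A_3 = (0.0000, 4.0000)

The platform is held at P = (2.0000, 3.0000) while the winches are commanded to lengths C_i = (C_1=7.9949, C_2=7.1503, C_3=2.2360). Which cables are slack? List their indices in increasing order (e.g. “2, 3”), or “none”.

1, 2

cable 1: L_1 = ‖A_1−P‖ = 6.7082;  C_1 = 7.9949 → slack
cable 2: L_2 = ‖A_2−P‖ = 6.0828;  C_2 = 7.1503 → slack
cable 3: L_3 = ‖A_3−P‖ = 2.2361;  C_3 = 2.2360 → taut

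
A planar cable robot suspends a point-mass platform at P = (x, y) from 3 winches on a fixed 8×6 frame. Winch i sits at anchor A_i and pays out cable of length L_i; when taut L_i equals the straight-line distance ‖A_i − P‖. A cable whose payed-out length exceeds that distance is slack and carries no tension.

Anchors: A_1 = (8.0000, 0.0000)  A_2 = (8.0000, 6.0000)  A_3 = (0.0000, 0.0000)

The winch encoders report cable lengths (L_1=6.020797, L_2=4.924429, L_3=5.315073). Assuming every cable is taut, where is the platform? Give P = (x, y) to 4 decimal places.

each cable: (A_i−P)·(A_i−P) = L_i²; let k_i = ‖A_i‖²−L_i²
k_1 = 64.0000+0.0000−36.2500 = 27.7500
row 1: 0.0000x − 12.0000y = -48.0000  (k_2=75.7500)
row 2: 16.0000x + 0.0000y = 56.0000  (k_3=-28.2500)
Cramer on rows 1–2 → x = 3.5000, y = 4.0000

(3.5000, 4.0000)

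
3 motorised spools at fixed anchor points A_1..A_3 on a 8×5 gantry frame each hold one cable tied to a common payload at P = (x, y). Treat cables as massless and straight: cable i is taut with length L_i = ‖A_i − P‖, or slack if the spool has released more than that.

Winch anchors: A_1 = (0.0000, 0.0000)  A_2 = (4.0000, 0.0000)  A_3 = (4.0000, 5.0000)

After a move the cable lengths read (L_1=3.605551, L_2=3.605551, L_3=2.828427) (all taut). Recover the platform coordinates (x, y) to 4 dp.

(2.0000, 3.0000)

each cable: (A_i−P)·(A_i−P) = L_i²; let q_i = ‖A_i‖²−L_i²
q_1 = 0.0000+0.0000−13.0000 = -13.0000
row 1: -8.0000x + 0.0000y = -16.0000  (q_2=3.0000)
row 2: -8.0000x − 10.0000y = -46.0000  (q_3=33.0000)
Cramer on rows 1–2 → x = 2.0000, y = 3.0000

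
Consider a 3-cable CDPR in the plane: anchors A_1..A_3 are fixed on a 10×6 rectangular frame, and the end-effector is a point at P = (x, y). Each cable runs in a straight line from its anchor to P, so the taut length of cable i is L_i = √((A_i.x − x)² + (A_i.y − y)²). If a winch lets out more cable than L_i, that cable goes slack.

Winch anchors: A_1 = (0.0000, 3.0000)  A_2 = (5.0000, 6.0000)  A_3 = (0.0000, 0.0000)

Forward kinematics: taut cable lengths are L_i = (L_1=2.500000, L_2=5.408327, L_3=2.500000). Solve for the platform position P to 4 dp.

each cable: (A_i−P)·(A_i−P) = L_i²; let c_i = ‖A_i‖²−L_i²
c_1 = 0.0000+9.0000−6.2500 = 2.7500
row 1: -10.0000x − 6.0000y = -29.0000  (c_2=31.7500)
row 2: 0.0000x + 6.0000y = 9.0000  (c_3=-6.2500)
Cramer on rows 1–2 → x = 2.0000, y = 1.5000

(2.0000, 1.5000)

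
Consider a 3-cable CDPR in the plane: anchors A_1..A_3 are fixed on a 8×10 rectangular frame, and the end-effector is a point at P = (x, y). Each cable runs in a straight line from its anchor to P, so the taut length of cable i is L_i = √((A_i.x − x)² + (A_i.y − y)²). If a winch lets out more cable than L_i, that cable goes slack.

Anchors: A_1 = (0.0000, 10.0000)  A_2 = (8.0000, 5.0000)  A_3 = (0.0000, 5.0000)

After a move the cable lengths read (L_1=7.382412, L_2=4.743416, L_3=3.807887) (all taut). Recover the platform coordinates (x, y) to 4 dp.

circle eqns → linear via eq_j − eq_1; set c_j = A_j·A_j − L_j²
c_1 = 0.0000+100.0000−54.5000 = 45.5000
-16.0000·x + 10.0000·y = c_1−c_2 = -21.0000
0.0000·x + 10.0000·y = c_1−c_3 = 35.0000
solve first two rows → x=3.5000, y=3.5000

(3.5000, 3.5000)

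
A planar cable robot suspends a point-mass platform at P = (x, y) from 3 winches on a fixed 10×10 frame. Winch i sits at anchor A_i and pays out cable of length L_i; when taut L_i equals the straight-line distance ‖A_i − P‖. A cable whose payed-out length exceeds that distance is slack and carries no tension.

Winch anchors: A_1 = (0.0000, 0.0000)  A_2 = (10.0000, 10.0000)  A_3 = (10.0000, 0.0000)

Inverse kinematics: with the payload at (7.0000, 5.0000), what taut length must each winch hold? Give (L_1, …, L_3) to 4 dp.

L_1: Δ = A_1−P = (-7.0000, -5.0000) → ‖Δ‖ = √74.0000 = 8.6023
L_2: Δ = A_2−P = (3.0000, 5.0000) → ‖Δ‖ = √34.0000 = 5.8310
L_3: Δ = A_3−P = (3.0000, -5.0000) → ‖Δ‖ = √34.0000 = 5.8310

(8.6023, 5.8310, 5.8310)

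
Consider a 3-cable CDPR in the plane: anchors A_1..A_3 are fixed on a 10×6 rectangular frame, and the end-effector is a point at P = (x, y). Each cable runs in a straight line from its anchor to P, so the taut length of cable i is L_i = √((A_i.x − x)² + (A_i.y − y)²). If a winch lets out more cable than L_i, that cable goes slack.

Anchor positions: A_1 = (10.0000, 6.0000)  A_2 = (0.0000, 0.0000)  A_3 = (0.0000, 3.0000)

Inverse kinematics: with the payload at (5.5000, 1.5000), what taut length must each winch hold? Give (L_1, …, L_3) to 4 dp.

cable 1: Δx=4.5000, Δy=4.5000; L_1 = √(Δx²+Δy²) = 6.3640
cable 2: Δx=-5.5000, Δy=-1.5000; L_2 = √(Δx²+Δy²) = 5.7009
cable 3: Δx=-5.5000, Δy=1.5000; L_3 = √(Δx²+Δy²) = 5.7009

(6.3640, 5.7009, 5.7009)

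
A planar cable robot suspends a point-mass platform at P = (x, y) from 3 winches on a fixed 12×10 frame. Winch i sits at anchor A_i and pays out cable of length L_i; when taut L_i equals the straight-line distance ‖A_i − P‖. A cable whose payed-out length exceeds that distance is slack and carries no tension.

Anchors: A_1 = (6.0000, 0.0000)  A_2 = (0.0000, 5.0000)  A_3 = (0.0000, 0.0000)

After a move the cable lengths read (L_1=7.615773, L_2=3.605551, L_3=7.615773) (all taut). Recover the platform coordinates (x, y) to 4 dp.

(3.0000, 7.0000)

expand ‖A_i−P‖²=L_i² and subtract eq 1 (c_i ≔ ‖A_i‖²−L_i²)
c_1 = 36.0000+0.0000−58.0000 = -22.0000
eq1−eq2 → [12.0000  -10.0000]·P = -34.0000
eq1−eq3 → [12.0000  0.0000]·P = 36.0000
2×2 solve → P = (3.0000, 7.0000)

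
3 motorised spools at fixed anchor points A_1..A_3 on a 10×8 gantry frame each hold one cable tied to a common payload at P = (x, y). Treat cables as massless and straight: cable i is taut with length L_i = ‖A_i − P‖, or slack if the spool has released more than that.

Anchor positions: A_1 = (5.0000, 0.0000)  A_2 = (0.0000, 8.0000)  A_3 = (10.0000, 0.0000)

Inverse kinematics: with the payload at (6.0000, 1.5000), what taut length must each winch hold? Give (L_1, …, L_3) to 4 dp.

(1.8028, 8.8459, 4.2720)

L_1 = √((5.0000−6.0000)² + (0.0000−1.5000)²) = 1.8028
L_2 = √((0.0000−6.0000)² + (8.0000−1.5000)²) = 8.8459
L_3 = √((10.0000−6.0000)² + (0.0000−1.5000)²) = 4.2720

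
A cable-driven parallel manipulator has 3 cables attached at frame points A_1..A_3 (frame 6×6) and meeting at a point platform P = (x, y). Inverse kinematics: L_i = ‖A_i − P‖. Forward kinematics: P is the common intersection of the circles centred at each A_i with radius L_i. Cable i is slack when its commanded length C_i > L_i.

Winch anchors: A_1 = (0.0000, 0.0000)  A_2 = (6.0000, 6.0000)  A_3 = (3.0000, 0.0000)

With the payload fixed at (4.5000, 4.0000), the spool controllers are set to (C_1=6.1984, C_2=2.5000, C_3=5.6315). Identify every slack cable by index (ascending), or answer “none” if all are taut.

cable 1: √((-4.5000)²+(-4.0000)²)=6.0208, C_1=6.1984: slack
cable 2: √((1.5000)²+(2.0000)²)=2.5000, C_2=2.5000: taut
cable 3: √((-1.5000)²+(-4.0000)²)=4.2720, C_3=5.6315: slack

1, 3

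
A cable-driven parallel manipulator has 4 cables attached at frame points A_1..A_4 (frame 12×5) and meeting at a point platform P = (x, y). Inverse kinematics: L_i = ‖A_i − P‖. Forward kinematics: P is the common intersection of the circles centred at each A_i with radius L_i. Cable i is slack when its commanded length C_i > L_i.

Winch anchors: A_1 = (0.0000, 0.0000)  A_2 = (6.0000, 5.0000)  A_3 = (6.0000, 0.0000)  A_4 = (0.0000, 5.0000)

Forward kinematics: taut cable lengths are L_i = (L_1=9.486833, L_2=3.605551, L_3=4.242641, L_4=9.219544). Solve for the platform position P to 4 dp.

(9.0000, 3.0000)

circle eqns → linear via eq_j − eq_1; set q_j = A_j·A_j − L_j²
q_1 = 0.0000+0.0000−90.0000 = -90.0000
-12.0000·x − 10.0000·y = q_1−q_2 = -138.0000
-12.0000·x + 0.0000·y = q_1−q_3 = -108.0000
0.0000·x − 10.0000·y = q_1−q_4 = -30.0000
solve first two rows → x=9.0000, y=3.0000
check cable 4: ‖A_4−P‖² = 85.0000 ≈ L_4² = 85.0000 ✓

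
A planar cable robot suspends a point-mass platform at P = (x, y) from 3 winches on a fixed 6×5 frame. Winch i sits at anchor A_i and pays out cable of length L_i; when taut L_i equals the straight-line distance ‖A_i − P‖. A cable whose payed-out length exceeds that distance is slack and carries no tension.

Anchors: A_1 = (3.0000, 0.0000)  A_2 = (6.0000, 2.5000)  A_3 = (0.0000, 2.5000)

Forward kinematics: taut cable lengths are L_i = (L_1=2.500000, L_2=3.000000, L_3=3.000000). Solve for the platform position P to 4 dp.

each cable: (A_i−P)·(A_i−P) = L_i²; let c_i = ‖A_i‖²−L_i²
c_1 = 9.0000+0.0000−6.2500 = 2.7500
row 1: -6.0000x − 5.0000y = -30.5000  (c_2=33.2500)
row 2: 6.0000x − 5.0000y = 5.5000  (c_3=-2.7500)
Cramer on rows 1–2 → x = 3.0000, y = 2.5000

(3.0000, 2.5000)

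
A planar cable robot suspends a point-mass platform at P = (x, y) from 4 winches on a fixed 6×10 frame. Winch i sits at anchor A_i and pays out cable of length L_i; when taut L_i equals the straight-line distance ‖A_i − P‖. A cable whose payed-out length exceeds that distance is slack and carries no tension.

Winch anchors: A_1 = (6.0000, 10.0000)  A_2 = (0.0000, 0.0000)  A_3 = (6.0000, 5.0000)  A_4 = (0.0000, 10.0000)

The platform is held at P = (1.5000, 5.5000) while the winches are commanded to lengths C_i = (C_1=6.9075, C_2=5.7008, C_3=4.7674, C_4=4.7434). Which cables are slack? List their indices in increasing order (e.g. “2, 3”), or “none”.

cable 1: L_1 = ‖A_1−P‖ = 6.3640;  C_1 = 6.9075 → slack
cable 2: L_2 = ‖A_2−P‖ = 5.7009;  C_2 = 5.7008 → taut
cable 3: L_3 = ‖A_3−P‖ = 4.5277;  C_3 = 4.7674 → slack
cable 4: L_4 = ‖A_4−P‖ = 4.7434;  C_4 = 4.7434 → taut

1, 3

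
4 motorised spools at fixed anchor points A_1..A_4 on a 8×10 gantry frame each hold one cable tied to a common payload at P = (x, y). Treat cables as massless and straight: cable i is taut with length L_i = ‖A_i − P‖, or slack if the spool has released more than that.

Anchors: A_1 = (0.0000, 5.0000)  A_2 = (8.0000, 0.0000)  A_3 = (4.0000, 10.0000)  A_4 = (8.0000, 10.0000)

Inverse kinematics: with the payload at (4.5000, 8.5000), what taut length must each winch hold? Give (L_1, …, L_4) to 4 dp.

L_1 = √((0.0000−4.5000)² + (5.0000−8.5000)²) = 5.7009
L_2 = √((8.0000−4.5000)² + (0.0000−8.5000)²) = 9.1924
L_3 = √((4.0000−4.5000)² + (10.0000−8.5000)²) = 1.5811
L_4 = √((8.0000−4.5000)² + (10.0000−8.5000)²) = 3.8079

(5.7009, 9.1924, 1.5811, 3.8079)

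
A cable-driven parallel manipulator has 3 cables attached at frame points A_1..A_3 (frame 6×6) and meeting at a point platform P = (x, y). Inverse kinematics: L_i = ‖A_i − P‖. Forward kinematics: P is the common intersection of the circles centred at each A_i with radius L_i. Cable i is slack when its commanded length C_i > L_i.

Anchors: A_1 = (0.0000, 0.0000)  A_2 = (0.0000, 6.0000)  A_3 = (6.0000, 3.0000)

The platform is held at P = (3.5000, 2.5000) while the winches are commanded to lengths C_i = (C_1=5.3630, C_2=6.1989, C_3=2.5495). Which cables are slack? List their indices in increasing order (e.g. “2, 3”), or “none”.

1, 2

cable 1: √((-3.5000)²+(-2.5000)²)=4.3012, C_1=5.3630: slack
cable 2: √((-3.5000)²+(3.5000)²)=4.9497, C_2=6.1989: slack
cable 3: √((2.5000)²+(0.5000)²)=2.5495, C_3=2.5495: taut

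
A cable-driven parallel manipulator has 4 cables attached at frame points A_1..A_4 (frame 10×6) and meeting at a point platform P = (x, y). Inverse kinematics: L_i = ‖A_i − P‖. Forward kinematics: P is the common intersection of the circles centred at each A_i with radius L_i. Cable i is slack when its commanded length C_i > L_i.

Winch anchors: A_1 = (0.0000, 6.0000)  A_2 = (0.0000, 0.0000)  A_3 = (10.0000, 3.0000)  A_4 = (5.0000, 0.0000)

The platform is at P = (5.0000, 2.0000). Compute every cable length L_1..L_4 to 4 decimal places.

L_1: Δ = A_1−P = (-5.0000, 4.0000) → ‖Δ‖ = √41.0000 = 6.4031
L_2: Δ = A_2−P = (-5.0000, -2.0000) → ‖Δ‖ = √29.0000 = 5.3852
L_3: Δ = A_3−P = (5.0000, 1.0000) → ‖Δ‖ = √26.0000 = 5.0990
L_4: Δ = A_4−P = (0.0000, -2.0000) → ‖Δ‖ = √4.0000 = 2.0000

(6.4031, 5.3852, 5.0990, 2.0000)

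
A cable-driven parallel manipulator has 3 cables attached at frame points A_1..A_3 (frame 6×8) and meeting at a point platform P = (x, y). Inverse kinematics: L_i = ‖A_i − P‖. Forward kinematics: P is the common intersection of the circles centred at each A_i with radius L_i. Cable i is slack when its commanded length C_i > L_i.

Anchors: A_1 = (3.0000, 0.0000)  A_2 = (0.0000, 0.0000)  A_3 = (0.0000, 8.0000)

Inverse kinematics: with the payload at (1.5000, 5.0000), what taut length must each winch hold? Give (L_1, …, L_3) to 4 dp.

(5.2202, 5.2202, 3.3541)

L_1 = √((3.0000−1.5000)² + (0.0000−5.0000)²) = 5.2202
L_2 = √((0.0000−1.5000)² + (0.0000−5.0000)²) = 5.2202
L_3 = √((0.0000−1.5000)² + (8.0000−5.0000)²) = 3.3541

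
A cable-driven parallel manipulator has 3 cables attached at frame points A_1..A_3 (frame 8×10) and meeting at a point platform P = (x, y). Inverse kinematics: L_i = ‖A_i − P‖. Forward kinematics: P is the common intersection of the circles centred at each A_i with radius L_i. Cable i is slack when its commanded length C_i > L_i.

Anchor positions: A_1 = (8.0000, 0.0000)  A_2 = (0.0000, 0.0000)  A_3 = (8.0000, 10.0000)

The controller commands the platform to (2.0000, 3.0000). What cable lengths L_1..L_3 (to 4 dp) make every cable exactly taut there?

(6.7082, 3.6056, 9.2195)

L_1 = √((8.0000−2.0000)² + (0.0000−3.0000)²) = 6.7082
L_2 = √((0.0000−2.0000)² + (0.0000−3.0000)²) = 3.6056
L_3 = √((8.0000−2.0000)² + (10.0000−3.0000)²) = 9.2195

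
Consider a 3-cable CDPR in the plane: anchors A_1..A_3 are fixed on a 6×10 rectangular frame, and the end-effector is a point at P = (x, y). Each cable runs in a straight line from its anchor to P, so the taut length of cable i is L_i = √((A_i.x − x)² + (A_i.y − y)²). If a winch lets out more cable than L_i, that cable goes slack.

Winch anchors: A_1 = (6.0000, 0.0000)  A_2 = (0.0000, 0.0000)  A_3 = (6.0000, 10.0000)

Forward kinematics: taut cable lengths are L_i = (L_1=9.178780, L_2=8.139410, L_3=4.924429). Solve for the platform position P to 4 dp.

(1.5000, 8.0000)

circle eqns → linear via eq_j − eq_1; set q_j = A_j·A_j − L_j²
q_1 = 36.0000+0.0000−84.2500 = -48.2500
12.0000·x + 0.0000·y = q_1−q_2 = 18.0000
0.0000·x − 20.0000·y = q_1−q_3 = -160.0000
solve first two rows → x=1.5000, y=8.0000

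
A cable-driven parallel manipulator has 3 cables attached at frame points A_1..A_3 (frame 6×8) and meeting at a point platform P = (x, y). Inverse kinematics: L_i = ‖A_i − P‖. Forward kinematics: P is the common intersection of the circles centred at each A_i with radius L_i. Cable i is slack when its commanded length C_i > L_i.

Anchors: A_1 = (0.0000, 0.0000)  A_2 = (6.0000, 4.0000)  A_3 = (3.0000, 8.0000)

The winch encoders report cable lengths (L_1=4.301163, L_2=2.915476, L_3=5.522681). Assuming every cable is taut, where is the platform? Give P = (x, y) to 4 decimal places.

each cable: (A_i−P)·(A_i−P) = L_i²; let c_i = ‖A_i‖²−L_i²
c_1 = 0.0000+0.0000−18.5000 = -18.5000
row 1: -12.0000x − 8.0000y = -62.0000  (c_2=43.5000)
row 2: -6.0000x − 16.0000y = -61.0000  (c_3=42.5000)
Cramer on rows 1–2 → x = 3.5000, y = 2.5000

(3.5000, 2.5000)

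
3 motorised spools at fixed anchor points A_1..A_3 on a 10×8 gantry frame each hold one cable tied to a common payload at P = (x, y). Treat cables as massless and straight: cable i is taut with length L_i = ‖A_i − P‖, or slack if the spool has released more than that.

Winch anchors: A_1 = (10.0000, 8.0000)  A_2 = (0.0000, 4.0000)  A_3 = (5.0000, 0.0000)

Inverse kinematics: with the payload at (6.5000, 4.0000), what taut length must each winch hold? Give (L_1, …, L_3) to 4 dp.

L_1: Δ = A_1−P = (3.5000, 4.0000) → ‖Δ‖ = √28.2500 = 5.3151
L_2: Δ = A_2−P = (-6.5000, 0.0000) → ‖Δ‖ = √42.2500 = 6.5000
L_3: Δ = A_3−P = (-1.5000, -4.0000) → ‖Δ‖ = √18.2500 = 4.2720

(5.3151, 6.5000, 4.2720)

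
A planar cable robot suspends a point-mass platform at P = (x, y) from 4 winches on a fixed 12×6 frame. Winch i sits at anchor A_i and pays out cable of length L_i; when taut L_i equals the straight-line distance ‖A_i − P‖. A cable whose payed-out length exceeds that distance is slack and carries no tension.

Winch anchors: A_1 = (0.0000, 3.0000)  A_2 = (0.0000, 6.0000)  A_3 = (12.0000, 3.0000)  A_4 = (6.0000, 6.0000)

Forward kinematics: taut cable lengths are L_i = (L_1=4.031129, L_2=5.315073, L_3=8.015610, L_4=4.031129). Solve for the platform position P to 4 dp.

circle eqns → linear via eq_j − eq_1; set c_j = A_j·A_j − L_j²
c_1 = 0.0000+9.0000−16.2500 = -7.2500
0.0000·x − 6.0000·y = c_1−c_2 = -15.0000
-24.0000·x + 0.0000·y = c_1−c_3 = -96.0000
-12.0000·x − 6.0000·y = c_1−c_4 = -63.0000
solve first two rows → x=4.0000, y=2.5000
check cable 4: ‖A_4−P‖² = 16.2500 ≈ L_4² = 16.2500 ✓

(4.0000, 2.5000)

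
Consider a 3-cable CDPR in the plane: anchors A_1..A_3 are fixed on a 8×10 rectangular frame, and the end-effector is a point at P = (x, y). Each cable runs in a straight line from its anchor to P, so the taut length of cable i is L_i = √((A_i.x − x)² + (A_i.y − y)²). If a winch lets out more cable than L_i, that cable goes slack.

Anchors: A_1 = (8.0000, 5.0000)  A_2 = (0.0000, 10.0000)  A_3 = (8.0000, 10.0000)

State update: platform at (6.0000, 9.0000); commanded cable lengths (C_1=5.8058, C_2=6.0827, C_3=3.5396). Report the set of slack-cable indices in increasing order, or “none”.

1, 3

cable 1: √((2.0000)²+(-4.0000)²)=4.4721, C_1=5.8058: slack
cable 2: √((-6.0000)²+(1.0000)²)=6.0828, C_2=6.0827: taut
cable 3: √((2.0000)²+(1.0000)²)=2.2361, C_3=3.5396: slack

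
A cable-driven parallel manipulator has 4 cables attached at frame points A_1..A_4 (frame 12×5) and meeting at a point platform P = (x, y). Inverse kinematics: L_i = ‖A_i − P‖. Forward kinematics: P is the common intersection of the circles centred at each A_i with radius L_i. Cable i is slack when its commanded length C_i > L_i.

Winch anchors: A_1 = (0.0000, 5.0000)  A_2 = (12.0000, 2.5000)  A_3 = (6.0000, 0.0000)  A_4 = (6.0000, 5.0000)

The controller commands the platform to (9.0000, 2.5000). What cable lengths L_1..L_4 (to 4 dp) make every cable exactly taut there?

L_1 = √((0.0000−9.0000)² + (5.0000−2.5000)²) = 9.3408
L_2 = √((12.0000−9.0000)² + (2.5000−2.5000)²) = 3.0000
L_3 = √((6.0000−9.0000)² + (0.0000−2.5000)²) = 3.9051
L_4 = √((6.0000−9.0000)² + (5.0000−2.5000)²) = 3.9051

(9.3408, 3.0000, 3.9051, 3.9051)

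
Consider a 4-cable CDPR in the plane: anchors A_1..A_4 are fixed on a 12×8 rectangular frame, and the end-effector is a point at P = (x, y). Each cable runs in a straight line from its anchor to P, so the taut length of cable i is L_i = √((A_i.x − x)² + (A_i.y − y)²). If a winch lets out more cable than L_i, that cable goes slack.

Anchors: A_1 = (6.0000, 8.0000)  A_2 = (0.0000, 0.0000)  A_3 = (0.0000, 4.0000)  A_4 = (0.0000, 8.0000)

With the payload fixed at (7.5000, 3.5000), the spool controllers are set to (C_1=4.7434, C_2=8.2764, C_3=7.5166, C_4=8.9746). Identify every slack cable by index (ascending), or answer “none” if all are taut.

4

cable 1: √((-1.5000)²+(4.5000)²)=4.7434, C_1=4.7434: taut
cable 2: √((-7.5000)²+(-3.5000)²)=8.2765, C_2=8.2764: taut
cable 3: √((-7.5000)²+(0.5000)²)=7.5166, C_3=7.5166: taut
cable 4: √((-7.5000)²+(4.5000)²)=8.7464, C_4=8.9746: slack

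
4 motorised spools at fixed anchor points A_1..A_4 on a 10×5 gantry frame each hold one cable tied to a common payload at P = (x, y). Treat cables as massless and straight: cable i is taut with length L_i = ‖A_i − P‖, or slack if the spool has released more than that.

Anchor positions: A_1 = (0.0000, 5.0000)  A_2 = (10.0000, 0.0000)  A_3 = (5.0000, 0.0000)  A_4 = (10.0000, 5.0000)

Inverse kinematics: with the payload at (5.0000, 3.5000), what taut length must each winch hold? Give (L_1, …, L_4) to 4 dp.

L_1 = √((0.0000−5.0000)² + (5.0000−3.5000)²) = 5.2202
L_2 = √((10.0000−5.0000)² + (0.0000−3.5000)²) = 6.1033
L_3 = √((5.0000−5.0000)² + (0.0000−3.5000)²) = 3.5000
L_4 = √((10.0000−5.0000)² + (5.0000−3.5000)²) = 5.2202

(5.2202, 6.1033, 3.5000, 5.2202)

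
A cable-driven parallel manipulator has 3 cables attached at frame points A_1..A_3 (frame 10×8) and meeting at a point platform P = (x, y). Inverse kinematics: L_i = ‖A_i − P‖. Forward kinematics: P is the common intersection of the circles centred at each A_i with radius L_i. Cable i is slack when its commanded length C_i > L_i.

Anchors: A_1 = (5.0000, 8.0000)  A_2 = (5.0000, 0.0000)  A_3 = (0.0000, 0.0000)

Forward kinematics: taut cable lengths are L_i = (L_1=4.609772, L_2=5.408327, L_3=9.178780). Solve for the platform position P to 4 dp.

(8.0000, 4.5000)

expand ‖A_i−P‖²=L_i² and subtract eq 1 (q_i ≔ ‖A_i‖²−L_i²)
q_1 = 25.0000+64.0000−21.2500 = 67.7500
eq1−eq2 → [0.0000  16.0000]·P = 72.0000
eq1−eq3 → [10.0000  16.0000]·P = 152.0000
2×2 solve → P = (8.0000, 4.5000)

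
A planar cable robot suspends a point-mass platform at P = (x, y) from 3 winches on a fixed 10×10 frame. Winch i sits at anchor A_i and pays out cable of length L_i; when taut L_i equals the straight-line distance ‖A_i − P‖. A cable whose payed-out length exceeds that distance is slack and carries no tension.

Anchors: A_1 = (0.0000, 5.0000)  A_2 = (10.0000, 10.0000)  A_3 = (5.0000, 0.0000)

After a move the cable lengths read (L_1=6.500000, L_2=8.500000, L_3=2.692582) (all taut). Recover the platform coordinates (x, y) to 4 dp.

(6.0000, 2.5000)

expand ‖A_i−P‖²=L_i² and subtract eq 1 (c_i ≔ ‖A_i‖²−L_i²)
c_1 = 0.0000+25.0000−42.2500 = -17.2500
eq1−eq2 → [-20.0000  -10.0000]·P = -145.0000
eq1−eq3 → [-10.0000  10.0000]·P = -35.0000
2×2 solve → P = (6.0000, 2.5000)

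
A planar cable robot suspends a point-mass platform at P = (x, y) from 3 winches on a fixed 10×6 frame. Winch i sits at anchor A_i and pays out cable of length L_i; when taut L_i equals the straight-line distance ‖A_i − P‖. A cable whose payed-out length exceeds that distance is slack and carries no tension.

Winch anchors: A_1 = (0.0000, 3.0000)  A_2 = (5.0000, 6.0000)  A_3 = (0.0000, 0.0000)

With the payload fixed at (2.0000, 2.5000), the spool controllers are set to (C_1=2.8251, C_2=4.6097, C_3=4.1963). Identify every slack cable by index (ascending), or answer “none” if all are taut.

cable 1: L_1 = ‖A_1−P‖ = 2.0616;  C_1 = 2.8251 → slack
cable 2: L_2 = ‖A_2−P‖ = 4.6098;  C_2 = 4.6097 → taut
cable 3: L_3 = ‖A_3−P‖ = 3.2016;  C_3 = 4.1963 → slack

1, 3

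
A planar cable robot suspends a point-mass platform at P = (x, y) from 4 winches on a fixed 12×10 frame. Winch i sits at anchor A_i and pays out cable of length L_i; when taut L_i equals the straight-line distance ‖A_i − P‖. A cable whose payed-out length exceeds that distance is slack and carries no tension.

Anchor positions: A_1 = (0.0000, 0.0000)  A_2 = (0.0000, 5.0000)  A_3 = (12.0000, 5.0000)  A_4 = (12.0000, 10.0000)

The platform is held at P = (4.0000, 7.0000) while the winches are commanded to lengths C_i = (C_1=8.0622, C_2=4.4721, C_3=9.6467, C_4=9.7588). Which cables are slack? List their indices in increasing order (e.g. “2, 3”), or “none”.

3, 4

i=1: geometric 8.0623 vs commanded 8.0622 ⇒ taut
i=2: geometric 4.4721 vs commanded 4.4721 ⇒ taut
i=3: geometric 8.2462 vs commanded 9.6467 ⇒ slack
i=4: geometric 8.5440 vs commanded 9.7588 ⇒ slack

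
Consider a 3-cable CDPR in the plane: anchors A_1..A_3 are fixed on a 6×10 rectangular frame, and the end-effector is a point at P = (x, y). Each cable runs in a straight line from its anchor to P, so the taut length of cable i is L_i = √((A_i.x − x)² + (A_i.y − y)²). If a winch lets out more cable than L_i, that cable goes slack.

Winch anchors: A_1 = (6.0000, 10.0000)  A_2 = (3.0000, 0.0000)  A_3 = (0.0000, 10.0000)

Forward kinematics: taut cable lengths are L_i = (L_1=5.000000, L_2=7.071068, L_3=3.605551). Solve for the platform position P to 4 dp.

(2.0000, 7.0000)

expand ‖A_i−P‖²=L_i² and subtract eq 1 (k_i ≔ ‖A_i‖²−L_i²)
k_1 = 36.0000+100.0000−25.0000 = 111.0000
eq1−eq2 → [6.0000  20.0000]·P = 152.0000
eq1−eq3 → [12.0000  0.0000]·P = 24.0000
2×2 solve → P = (2.0000, 7.0000)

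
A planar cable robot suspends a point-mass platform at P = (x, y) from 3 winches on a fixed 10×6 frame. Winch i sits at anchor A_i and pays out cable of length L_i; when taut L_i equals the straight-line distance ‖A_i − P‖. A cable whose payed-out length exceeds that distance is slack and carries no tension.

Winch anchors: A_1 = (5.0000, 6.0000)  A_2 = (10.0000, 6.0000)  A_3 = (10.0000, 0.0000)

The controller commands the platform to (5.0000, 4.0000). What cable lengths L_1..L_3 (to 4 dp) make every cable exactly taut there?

L_1 = √((5.0000−5.0000)² + (6.0000−4.0000)²) = 2.0000
L_2 = √((10.0000−5.0000)² + (6.0000−4.0000)²) = 5.3852
L_3 = √((10.0000−5.0000)² + (0.0000−4.0000)²) = 6.4031

(2.0000, 5.3852, 6.4031)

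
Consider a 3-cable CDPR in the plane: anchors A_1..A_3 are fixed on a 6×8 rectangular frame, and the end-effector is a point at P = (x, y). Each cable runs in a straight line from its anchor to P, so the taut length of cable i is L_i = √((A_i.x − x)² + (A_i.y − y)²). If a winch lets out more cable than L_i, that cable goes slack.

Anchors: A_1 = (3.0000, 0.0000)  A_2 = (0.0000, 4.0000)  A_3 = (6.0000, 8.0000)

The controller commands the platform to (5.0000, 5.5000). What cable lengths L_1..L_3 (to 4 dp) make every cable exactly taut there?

cable 1: Δx=-2.0000, Δy=-5.5000; L_1 = √(Δx²+Δy²) = 5.8523
cable 2: Δx=-5.0000, Δy=-1.5000; L_2 = √(Δx²+Δy²) = 5.2202
cable 3: Δx=1.0000, Δy=2.5000; L_3 = √(Δx²+Δy²) = 2.6926

(5.8523, 5.2202, 2.6926)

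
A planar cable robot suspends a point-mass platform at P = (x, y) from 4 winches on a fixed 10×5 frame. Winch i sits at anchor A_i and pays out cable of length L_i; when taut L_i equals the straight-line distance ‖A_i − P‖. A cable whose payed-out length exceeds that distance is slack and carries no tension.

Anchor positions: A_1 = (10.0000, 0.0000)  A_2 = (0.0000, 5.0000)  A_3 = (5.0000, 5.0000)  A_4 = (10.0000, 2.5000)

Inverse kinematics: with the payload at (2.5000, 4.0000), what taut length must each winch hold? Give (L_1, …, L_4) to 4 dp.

L_1: Δ = A_1−P = (7.5000, -4.0000) → ‖Δ‖ = √72.2500 = 8.5000
L_2: Δ = A_2−P = (-2.5000, 1.0000) → ‖Δ‖ = √7.2500 = 2.6926
L_3: Δ = A_3−P = (2.5000, 1.0000) → ‖Δ‖ = √7.2500 = 2.6926
L_4: Δ = A_4−P = (7.5000, -1.5000) → ‖Δ‖ = √58.5000 = 7.6485

(8.5000, 2.6926, 2.6926, 7.6485)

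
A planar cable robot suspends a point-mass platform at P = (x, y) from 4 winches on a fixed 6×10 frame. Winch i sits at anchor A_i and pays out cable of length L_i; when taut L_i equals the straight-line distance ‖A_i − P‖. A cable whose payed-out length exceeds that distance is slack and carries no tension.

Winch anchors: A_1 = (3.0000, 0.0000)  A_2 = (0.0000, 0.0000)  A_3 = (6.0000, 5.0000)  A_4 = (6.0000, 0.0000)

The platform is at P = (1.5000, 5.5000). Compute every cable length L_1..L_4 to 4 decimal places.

(5.7009, 5.7009, 4.5277, 7.1063)

cable 1: Δx=1.5000, Δy=-5.5000; L_1 = √(Δx²+Δy²) = 5.7009
cable 2: Δx=-1.5000, Δy=-5.5000; L_2 = √(Δx²+Δy²) = 5.7009
cable 3: Δx=4.5000, Δy=-0.5000; L_3 = √(Δx²+Δy²) = 4.5277
cable 4: Δx=4.5000, Δy=-5.5000; L_4 = √(Δx²+Δy²) = 7.1063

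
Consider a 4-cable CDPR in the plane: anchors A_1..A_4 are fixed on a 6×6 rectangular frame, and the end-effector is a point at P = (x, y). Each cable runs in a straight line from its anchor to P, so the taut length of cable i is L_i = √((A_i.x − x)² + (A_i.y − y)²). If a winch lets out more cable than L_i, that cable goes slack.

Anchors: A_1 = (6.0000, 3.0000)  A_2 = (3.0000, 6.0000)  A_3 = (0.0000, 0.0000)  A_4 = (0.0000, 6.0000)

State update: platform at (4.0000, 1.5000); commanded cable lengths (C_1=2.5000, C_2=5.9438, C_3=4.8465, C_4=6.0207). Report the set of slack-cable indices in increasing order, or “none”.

cable 1: √((2.0000)²+(1.5000)²)=2.5000, C_1=2.5000: taut
cable 2: √((-1.0000)²+(4.5000)²)=4.6098, C_2=5.9438: slack
cable 3: √((-4.0000)²+(-1.5000)²)=4.2720, C_3=4.8465: slack
cable 4: √((-4.0000)²+(4.5000)²)=6.0208, C_4=6.0207: taut

2, 3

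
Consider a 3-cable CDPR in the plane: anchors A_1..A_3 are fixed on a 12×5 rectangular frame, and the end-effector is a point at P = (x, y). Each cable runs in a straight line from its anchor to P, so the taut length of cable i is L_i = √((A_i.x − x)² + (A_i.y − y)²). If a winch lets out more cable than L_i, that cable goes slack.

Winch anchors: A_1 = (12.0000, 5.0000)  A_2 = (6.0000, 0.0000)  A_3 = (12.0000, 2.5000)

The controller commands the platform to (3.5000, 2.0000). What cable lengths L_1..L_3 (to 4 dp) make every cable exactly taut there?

L_1: Δ = A_1−P = (8.5000, 3.0000) → ‖Δ‖ = √81.2500 = 9.0139
L_2: Δ = A_2−P = (2.5000, -2.0000) → ‖Δ‖ = √10.2500 = 3.2016
L_3: Δ = A_3−P = (8.5000, 0.5000) → ‖Δ‖ = √72.5000 = 8.5147

(9.0139, 3.2016, 8.5147)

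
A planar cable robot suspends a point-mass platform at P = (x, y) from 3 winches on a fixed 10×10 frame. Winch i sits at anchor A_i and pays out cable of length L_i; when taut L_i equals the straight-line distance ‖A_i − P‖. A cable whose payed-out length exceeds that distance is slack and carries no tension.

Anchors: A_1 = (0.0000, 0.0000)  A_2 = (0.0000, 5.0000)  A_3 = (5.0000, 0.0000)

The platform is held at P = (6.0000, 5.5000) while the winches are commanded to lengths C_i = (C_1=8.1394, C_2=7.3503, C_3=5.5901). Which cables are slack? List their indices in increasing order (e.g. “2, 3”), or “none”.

i=1: geometric 8.1394 vs commanded 8.1394 ⇒ taut
i=2: geometric 6.0208 vs commanded 7.3503 ⇒ slack
i=3: geometric 5.5902 vs commanded 5.5901 ⇒ taut

2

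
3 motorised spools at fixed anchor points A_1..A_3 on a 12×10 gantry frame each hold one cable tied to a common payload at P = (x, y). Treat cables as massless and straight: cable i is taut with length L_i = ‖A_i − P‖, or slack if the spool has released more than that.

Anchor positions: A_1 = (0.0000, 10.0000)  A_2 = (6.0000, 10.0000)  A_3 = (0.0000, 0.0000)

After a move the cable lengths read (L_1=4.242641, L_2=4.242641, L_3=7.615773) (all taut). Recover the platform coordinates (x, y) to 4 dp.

(3.0000, 7.0000)

circle eqns → linear via eq_j − eq_1; set q_j = A_j·A_j − L_j²
q_1 = 0.0000+100.0000−18.0000 = 82.0000
-12.0000·x + 0.0000·y = q_1−q_2 = -36.0000
0.0000·x + 20.0000·y = q_1−q_3 = 140.0000
solve first two rows → x=3.0000, y=7.0000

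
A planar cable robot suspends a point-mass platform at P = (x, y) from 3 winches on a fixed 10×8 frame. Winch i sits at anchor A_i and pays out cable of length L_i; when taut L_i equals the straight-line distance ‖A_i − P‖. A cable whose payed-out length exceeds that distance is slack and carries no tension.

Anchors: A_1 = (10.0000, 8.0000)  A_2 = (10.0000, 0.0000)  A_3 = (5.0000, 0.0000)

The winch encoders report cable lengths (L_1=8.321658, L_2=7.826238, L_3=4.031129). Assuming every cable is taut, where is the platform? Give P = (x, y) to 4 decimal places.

(3.0000, 3.5000)

expand ‖A_i−P‖²=L_i² and subtract eq 1 (q_i ≔ ‖A_i‖²−L_i²)
q_1 = 100.0000+64.0000−69.2500 = 94.7500
eq1−eq2 → [0.0000  16.0000]·P = 56.0000
eq1−eq3 → [10.0000  16.0000]·P = 86.0000
2×2 solve → P = (3.0000, 3.5000)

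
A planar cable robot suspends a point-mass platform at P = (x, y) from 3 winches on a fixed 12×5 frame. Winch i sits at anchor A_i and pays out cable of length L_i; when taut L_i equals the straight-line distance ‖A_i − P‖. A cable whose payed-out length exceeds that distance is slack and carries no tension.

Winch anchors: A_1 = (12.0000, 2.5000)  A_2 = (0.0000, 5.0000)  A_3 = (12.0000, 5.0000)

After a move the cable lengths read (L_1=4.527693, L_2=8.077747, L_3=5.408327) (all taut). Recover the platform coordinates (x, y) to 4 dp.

circle eqns → linear via eq_j − eq_1; set k_j = A_j·A_j − L_j²
k_1 = 144.0000+6.2500−20.5000 = 129.7500
24.0000·x − 5.0000·y = k_1−k_2 = 170.0000
0.0000·x − 5.0000·y = k_1−k_3 = -10.0000
solve first two rows → x=7.5000, y=2.0000

(7.5000, 2.0000)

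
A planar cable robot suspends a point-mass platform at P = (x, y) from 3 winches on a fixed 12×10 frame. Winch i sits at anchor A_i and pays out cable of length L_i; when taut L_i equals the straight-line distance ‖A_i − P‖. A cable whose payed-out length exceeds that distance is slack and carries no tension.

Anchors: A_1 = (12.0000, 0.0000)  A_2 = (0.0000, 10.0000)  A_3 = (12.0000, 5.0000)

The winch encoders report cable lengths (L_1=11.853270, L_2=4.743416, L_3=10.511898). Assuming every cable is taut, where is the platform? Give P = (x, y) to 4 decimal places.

(1.5000, 5.5000)

circle eqns → linear via eq_j − eq_1; set k_j = A_j·A_j − L_j²
k_1 = 144.0000+0.0000−140.5000 = 3.5000
24.0000·x − 20.0000·y = k_1−k_2 = -74.0000
0.0000·x − 10.0000·y = k_1−k_3 = -55.0000
solve first two rows → x=1.5000, y=5.5000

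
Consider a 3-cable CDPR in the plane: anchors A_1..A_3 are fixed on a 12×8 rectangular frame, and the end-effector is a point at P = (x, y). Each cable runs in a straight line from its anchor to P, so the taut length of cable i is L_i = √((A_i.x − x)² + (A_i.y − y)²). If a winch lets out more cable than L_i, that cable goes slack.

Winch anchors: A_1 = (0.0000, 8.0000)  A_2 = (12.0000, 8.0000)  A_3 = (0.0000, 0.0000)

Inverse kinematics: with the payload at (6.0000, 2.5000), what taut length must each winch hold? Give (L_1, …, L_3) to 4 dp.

L_1 = √((0.0000−6.0000)² + (8.0000−2.5000)²) = 8.1394
L_2 = √((12.0000−6.0000)² + (8.0000−2.5000)²) = 8.1394
L_3 = √((0.0000−6.0000)² + (0.0000−2.5000)²) = 6.5000

(8.1394, 8.1394, 6.5000)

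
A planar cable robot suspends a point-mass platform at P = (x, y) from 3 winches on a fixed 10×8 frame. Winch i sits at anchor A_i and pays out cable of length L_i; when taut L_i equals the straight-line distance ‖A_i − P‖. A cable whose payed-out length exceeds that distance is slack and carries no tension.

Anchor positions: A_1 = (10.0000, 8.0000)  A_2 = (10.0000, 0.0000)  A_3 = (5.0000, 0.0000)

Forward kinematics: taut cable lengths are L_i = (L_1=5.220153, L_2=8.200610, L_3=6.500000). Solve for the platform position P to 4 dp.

(5.0000, 6.5000)

expand ‖A_i−P‖²=L_i² and subtract eq 1 (k_i ≔ ‖A_i‖²−L_i²)
k_1 = 100.0000+64.0000−27.2500 = 136.7500
eq1−eq2 → [0.0000  16.0000]·P = 104.0000
eq1−eq3 → [10.0000  16.0000]·P = 154.0000
2×2 solve → P = (5.0000, 6.5000)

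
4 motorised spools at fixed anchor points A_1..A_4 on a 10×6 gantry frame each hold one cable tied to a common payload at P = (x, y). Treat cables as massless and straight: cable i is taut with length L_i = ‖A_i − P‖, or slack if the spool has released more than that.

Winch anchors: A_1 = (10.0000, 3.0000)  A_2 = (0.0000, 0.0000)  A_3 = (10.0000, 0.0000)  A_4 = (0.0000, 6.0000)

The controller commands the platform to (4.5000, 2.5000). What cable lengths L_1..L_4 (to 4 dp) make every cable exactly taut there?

(5.5227, 5.1478, 6.0415, 5.7009)

L_1 = √((10.0000−4.5000)² + (3.0000−2.5000)²) = 5.5227
L_2 = √((0.0000−4.5000)² + (0.0000−2.5000)²) = 5.1478
L_3 = √((10.0000−4.5000)² + (0.0000−2.5000)²) = 6.0415
L_4 = √((0.0000−4.5000)² + (6.0000−2.5000)²) = 5.7009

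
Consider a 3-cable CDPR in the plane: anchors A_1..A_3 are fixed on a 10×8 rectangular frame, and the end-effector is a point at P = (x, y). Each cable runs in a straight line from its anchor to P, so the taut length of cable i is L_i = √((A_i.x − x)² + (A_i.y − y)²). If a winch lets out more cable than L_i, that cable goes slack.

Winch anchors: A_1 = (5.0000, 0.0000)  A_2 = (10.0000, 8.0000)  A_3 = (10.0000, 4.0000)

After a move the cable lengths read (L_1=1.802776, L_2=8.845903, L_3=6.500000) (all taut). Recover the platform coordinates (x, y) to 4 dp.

(4.0000, 1.5000)

expand ‖A_i−P‖²=L_i² and subtract eq 1 (k_i ≔ ‖A_i‖²−L_i²)
k_1 = 25.0000+0.0000−3.2500 = 21.7500
eq1−eq2 → [-10.0000  -16.0000]·P = -64.0000
eq1−eq3 → [-10.0000  -8.0000]·P = -52.0000
2×2 solve → P = (4.0000, 1.5000)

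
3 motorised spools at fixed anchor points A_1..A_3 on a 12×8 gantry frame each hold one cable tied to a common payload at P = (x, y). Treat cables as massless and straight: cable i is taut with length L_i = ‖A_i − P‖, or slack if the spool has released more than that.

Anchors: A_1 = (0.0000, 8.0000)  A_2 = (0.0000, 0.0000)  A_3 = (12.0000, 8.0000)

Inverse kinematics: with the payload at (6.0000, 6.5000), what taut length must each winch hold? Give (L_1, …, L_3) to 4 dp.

(6.1847, 8.8459, 6.1847)

L_1: Δ = A_1−P = (-6.0000, 1.5000) → ‖Δ‖ = √38.2500 = 6.1847
L_2: Δ = A_2−P = (-6.0000, -6.5000) → ‖Δ‖ = √78.2500 = 8.8459
L_3: Δ = A_3−P = (6.0000, 1.5000) → ‖Δ‖ = √38.2500 = 6.1847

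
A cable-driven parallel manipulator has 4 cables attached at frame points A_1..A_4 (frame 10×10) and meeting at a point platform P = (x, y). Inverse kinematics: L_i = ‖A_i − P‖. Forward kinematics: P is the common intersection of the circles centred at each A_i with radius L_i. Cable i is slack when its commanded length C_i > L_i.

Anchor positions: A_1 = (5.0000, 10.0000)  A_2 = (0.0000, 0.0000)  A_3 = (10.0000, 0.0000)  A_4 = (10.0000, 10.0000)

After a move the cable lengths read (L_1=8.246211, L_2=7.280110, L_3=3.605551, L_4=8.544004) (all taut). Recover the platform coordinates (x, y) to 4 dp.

(7.0000, 2.0000)

circle eqns → linear via eq_j − eq_1; set k_j = A_j·A_j − L_j²
k_1 = 25.0000+100.0000−68.0000 = 57.0000
10.0000·x + 20.0000·y = k_1−k_2 = 110.0000
-10.0000·x + 20.0000·y = k_1−k_3 = -30.0000
-10.0000·x + 0.0000·y = k_1−k_4 = -70.0000
solve first two rows → x=7.0000, y=2.0000
check cable 4: ‖A_4−P‖² = 73.0000 ≈ L_4² = 73.0000 ✓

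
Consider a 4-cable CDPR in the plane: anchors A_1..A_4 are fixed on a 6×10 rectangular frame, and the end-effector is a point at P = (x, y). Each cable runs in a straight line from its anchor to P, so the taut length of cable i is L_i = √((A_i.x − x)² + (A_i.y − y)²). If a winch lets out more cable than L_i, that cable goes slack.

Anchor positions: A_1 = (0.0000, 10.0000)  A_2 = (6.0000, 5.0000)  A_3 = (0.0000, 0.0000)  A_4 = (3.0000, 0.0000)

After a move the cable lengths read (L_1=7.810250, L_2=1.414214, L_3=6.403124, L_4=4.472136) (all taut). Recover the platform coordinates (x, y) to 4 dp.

(5.0000, 4.0000)

circle eqns → linear via eq_j − eq_1; set q_j = A_j·A_j − L_j²
q_1 = 0.0000+100.0000−61.0000 = 39.0000
-12.0000·x + 10.0000·y = q_1−q_2 = -20.0000
0.0000·x + 20.0000·y = q_1−q_3 = 80.0000
-6.0000·x + 20.0000·y = q_1−q_4 = 50.0000
solve first two rows → x=5.0000, y=4.0000
check cable 4: ‖A_4−P‖² = 20.0000 ≈ L_4² = 20.0000 ✓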